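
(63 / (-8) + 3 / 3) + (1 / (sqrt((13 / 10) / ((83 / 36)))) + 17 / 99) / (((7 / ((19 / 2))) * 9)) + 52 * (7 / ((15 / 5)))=19 * sqrt(10790) / 9828 + 5712305 / 49896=114.69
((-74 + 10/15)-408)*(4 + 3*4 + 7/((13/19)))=-492404/39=-12625.74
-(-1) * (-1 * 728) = -728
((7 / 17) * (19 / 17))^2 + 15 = 1270504 / 83521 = 15.21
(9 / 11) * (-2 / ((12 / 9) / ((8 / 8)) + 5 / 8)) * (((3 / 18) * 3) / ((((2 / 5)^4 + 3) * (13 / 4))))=-540000 / 12709411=-0.04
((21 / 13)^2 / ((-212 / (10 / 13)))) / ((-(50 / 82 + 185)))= 18081 / 354446404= 0.00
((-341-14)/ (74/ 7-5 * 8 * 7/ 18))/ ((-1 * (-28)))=3195/ 1256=2.54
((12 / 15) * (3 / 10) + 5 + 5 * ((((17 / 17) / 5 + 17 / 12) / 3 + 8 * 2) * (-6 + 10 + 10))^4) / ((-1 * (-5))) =188585153151053521 / 65610000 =2874335515.18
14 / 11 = 1.27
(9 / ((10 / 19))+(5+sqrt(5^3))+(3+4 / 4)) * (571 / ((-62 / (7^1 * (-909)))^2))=115592580495 * sqrt(5) / 3844+6033932701839 / 38440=224210753.87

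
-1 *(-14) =14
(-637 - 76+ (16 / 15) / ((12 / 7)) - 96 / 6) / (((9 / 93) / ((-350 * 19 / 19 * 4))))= 284504360 / 27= 10537198.52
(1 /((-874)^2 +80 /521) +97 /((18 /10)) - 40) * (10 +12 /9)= 845706466213 /5372722926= 157.41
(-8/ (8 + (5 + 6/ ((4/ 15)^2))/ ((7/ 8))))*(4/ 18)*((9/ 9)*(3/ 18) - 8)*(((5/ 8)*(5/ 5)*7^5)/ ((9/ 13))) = 1918.40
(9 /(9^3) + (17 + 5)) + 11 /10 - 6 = 13861 /810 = 17.11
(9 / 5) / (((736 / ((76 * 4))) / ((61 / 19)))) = 549 / 230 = 2.39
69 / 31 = 2.23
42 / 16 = 21 / 8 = 2.62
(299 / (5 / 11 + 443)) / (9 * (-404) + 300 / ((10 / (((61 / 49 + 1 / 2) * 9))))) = -161161 / 756475362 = -0.00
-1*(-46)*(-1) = -46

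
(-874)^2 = 763876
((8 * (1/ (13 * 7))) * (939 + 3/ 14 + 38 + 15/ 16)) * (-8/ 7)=-438212/ 4459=-98.28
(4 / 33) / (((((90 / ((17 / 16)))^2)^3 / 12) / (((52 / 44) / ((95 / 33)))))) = 313788397 / 194110936842240000000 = 0.00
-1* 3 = -3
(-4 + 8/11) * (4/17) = -0.77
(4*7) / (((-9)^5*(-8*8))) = 7 / 944784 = 0.00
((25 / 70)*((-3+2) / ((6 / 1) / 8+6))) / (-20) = 1 / 378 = 0.00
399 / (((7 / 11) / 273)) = 171171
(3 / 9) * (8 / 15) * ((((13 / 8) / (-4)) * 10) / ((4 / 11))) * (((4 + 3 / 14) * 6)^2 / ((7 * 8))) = -497783 / 21952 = -22.68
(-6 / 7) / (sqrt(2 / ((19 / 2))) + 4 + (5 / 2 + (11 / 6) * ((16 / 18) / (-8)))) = -130815 / 955822 + 2187 * sqrt(19) / 955822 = -0.13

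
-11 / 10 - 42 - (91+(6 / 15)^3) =-33541 / 250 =-134.16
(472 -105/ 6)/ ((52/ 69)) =603.09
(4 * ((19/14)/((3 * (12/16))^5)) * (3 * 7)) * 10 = 389120/19683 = 19.77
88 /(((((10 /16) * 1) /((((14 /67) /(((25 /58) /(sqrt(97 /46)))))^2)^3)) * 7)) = 3288788993866626496626688 /1343514570129666748046875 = 2.45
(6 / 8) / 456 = 1 / 608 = 0.00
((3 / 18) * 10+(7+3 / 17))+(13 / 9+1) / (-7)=9097 / 1071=8.49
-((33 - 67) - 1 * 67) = 101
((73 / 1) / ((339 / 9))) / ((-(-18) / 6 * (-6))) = -73 / 678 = -0.11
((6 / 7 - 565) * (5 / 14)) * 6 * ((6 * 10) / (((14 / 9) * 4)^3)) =-301.09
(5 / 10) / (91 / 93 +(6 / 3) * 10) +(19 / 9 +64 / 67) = 7270877 / 2352906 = 3.09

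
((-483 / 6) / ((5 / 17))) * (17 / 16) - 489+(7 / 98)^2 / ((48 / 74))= -9170429 / 11760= -779.80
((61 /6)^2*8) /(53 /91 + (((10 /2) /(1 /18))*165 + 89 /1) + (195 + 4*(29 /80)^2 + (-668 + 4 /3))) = 1083555200 /18959445579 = 0.06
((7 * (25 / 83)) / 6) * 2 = 175 / 249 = 0.70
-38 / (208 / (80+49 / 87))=-14.72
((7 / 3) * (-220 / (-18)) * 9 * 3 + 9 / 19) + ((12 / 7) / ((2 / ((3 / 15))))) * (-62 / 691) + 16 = 361389387 / 459515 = 786.46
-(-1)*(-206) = -206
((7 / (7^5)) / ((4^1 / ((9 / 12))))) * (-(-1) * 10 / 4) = 15 / 76832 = 0.00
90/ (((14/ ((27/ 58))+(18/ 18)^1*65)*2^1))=1215/ 2567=0.47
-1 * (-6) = 6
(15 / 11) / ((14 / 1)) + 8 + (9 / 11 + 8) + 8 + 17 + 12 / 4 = 6917 / 154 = 44.92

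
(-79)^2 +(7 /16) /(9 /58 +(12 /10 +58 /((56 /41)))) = 4441277453 /711628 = 6241.01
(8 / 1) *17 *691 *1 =93976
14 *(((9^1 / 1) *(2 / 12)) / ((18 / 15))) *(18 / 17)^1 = 315 / 17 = 18.53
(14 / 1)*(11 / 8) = 77 / 4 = 19.25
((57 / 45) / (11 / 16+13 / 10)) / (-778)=-152 / 185553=-0.00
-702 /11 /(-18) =3.55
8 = 8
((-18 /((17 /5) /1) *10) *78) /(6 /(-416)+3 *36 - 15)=-1622400 /36533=-44.41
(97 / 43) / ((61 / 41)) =1.52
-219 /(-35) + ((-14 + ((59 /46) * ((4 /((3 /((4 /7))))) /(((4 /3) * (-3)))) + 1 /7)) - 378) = -931814 /2415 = -385.84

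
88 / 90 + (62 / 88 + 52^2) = 5357251 / 1980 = 2705.68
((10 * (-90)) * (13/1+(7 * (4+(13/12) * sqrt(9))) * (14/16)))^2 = 170837555625/64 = 2669336806.64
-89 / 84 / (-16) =89 / 1344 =0.07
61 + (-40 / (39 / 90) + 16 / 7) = -2641 / 91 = -29.02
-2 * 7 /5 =-14 /5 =-2.80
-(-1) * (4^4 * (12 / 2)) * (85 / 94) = 65280 / 47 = 1388.94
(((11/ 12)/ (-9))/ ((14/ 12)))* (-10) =55/ 63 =0.87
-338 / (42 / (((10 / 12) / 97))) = -845 / 12222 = -0.07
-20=-20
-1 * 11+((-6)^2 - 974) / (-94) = -1.02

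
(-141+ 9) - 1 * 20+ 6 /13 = -1970 /13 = -151.54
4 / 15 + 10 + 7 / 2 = 413 / 30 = 13.77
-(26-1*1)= -25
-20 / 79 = -0.25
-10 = -10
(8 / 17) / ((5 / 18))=144 / 85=1.69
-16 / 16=-1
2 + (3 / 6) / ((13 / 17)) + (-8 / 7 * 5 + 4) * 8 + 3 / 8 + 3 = -5595 / 728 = -7.69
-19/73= -0.26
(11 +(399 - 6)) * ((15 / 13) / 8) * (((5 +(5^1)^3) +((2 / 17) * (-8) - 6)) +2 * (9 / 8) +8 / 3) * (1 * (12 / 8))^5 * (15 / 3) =16018602525 / 56576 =283134.24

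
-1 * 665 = -665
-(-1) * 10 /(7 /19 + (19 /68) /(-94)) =1214480 /44383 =27.36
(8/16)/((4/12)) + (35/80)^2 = 1.69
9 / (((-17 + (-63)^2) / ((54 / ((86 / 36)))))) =2187 / 42484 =0.05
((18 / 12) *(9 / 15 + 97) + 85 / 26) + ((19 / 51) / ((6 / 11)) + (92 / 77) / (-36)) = 115109066 / 765765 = 150.32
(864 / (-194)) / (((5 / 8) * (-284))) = 864 / 34435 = 0.03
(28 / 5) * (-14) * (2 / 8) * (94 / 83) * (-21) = 193452 / 415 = 466.15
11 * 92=1012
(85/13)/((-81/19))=-1.53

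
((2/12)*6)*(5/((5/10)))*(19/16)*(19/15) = 361/24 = 15.04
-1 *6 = -6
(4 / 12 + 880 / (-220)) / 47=-11 / 141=-0.08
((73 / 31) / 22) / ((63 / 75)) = 1825 / 14322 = 0.13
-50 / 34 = -25 / 17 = -1.47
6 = 6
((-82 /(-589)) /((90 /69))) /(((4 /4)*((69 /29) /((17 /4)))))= 20213 /106020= 0.19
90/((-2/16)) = -720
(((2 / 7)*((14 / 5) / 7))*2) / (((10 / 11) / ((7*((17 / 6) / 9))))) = 374 / 675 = 0.55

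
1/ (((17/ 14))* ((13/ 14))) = 196/ 221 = 0.89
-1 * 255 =-255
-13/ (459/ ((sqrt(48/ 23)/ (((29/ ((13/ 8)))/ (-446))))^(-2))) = -19343/ 890198829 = -0.00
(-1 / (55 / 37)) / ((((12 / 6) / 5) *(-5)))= 37 / 110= 0.34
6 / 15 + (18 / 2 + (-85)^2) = 36172 / 5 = 7234.40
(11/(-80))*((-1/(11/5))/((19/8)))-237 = -9005/38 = -236.97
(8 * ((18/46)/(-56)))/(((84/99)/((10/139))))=-1485/313306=-0.00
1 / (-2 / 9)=-9 / 2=-4.50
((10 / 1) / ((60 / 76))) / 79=38 / 237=0.16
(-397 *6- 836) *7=-22526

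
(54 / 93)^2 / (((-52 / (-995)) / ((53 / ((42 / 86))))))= 61225335 / 87451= 700.11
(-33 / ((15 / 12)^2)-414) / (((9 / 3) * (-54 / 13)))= 23569 / 675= 34.92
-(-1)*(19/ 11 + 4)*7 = 40.09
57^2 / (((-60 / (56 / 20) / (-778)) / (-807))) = -2379850263 / 25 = -95194010.52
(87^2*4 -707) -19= 29550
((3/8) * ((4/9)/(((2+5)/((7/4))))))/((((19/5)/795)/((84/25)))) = 1113/38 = 29.29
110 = 110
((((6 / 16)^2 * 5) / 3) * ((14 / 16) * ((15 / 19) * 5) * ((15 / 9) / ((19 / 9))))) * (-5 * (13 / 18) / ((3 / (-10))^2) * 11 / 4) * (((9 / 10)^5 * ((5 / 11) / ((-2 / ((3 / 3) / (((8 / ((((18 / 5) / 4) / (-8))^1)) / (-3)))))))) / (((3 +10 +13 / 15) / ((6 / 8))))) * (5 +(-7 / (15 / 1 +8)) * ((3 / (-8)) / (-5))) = 201721717575 / 1876900708352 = 0.11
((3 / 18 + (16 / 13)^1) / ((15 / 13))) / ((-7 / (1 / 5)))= -109 / 3150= -0.03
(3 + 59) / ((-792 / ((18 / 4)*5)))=-155 / 88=-1.76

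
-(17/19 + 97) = -1860/19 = -97.89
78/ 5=15.60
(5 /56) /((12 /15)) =25 /224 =0.11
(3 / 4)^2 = 9 / 16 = 0.56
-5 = -5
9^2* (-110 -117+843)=49896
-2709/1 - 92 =-2801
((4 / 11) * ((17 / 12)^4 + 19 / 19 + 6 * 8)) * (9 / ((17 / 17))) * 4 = 1099585 / 1584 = 694.18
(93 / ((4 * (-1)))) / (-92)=93 / 368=0.25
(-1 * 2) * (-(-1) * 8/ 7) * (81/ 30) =-216/ 35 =-6.17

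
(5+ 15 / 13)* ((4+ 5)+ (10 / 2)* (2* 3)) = 240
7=7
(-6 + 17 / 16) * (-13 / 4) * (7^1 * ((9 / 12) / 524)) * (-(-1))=21567 / 134144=0.16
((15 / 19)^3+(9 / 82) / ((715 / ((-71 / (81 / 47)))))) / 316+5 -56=-58326695951713 / 1143695175480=-51.00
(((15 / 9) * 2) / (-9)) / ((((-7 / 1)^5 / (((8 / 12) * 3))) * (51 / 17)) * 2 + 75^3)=-5 / 5014629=-0.00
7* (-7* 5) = -245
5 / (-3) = -5 / 3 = -1.67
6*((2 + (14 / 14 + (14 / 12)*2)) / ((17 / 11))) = 352 / 17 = 20.71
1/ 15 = 0.07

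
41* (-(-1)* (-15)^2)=9225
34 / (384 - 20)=17 / 182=0.09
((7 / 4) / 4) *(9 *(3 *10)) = 945 / 8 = 118.12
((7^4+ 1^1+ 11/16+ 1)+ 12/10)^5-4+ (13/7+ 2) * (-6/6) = 1845108034532548509744560657/22937600000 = 80440326561303210.00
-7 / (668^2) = -7 / 446224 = -0.00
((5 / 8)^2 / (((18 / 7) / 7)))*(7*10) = 42875 / 576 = 74.44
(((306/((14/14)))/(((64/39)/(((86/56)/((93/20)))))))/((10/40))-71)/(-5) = -304379/8680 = -35.07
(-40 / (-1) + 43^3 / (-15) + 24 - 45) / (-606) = 39611 / 4545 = 8.72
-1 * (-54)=54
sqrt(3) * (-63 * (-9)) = 567 * sqrt(3) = 982.07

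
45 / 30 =3 / 2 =1.50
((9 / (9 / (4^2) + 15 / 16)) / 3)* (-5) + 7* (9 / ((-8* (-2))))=-97 / 16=-6.06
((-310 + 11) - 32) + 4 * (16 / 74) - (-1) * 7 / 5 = -60816 / 185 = -328.74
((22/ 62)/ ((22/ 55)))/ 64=55/ 3968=0.01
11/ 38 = 0.29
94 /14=47 /7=6.71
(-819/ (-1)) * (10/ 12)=1365/ 2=682.50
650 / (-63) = -650 / 63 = -10.32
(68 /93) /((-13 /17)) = -1156 /1209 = -0.96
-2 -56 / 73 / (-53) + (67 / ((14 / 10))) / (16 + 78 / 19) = 4084517 / 10345706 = 0.39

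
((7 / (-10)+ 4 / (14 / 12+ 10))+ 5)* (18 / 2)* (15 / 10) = 84267 / 1340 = 62.89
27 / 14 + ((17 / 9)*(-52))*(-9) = 12403 / 14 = 885.93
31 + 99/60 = 653/20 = 32.65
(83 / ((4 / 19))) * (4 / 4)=1577 / 4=394.25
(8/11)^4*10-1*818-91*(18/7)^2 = -145215538/102487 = -1416.92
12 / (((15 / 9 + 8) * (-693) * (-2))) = 2 / 2233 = 0.00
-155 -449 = -604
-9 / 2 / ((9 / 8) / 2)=-8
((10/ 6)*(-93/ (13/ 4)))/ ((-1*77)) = 620/ 1001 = 0.62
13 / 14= 0.93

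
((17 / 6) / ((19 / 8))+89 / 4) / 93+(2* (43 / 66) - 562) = -130720409 / 233244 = -560.44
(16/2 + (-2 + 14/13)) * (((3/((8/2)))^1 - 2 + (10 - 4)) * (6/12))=437/26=16.81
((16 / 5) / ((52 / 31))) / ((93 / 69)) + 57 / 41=7477 / 2665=2.81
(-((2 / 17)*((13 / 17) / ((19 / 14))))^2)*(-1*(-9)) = -1192464 / 30151081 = -0.04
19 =19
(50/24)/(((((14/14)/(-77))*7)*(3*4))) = -275/144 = -1.91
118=118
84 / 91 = 12 / 13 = 0.92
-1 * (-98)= 98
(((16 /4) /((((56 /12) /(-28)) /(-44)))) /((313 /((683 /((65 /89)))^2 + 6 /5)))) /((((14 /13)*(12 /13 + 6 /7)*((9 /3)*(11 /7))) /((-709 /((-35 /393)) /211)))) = 2745551120239048 /222895125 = 12317681.33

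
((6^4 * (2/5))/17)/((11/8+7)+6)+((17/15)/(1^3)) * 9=120441/9775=12.32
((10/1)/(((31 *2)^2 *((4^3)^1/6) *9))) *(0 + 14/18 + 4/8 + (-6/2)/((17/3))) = 1145/56460672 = 0.00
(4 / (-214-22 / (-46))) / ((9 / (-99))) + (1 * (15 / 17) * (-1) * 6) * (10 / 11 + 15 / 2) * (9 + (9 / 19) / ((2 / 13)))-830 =-2807269349 / 2052798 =-1367.53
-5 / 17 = -0.29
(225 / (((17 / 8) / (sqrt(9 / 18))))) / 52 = 225 * sqrt(2) / 221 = 1.44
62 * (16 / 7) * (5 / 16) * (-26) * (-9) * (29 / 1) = 2103660 / 7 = 300522.86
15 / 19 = 0.79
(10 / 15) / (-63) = -2 / 189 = -0.01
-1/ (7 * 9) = -1/ 63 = -0.02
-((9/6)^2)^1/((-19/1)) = 9/76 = 0.12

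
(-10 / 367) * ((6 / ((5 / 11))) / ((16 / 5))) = -165 / 1468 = -0.11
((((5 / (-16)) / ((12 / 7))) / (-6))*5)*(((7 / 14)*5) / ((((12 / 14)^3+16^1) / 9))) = 300125 / 1460224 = 0.21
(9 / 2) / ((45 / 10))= 1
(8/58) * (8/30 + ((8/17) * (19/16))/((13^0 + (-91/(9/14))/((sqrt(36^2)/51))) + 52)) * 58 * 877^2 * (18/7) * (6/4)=29574849806568/4740365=6238939.37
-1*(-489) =489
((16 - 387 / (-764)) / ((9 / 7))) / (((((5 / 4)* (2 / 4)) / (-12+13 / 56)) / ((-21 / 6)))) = 58174543 / 68760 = 846.05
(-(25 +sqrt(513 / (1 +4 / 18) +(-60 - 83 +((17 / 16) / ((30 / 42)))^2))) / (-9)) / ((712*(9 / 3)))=sqrt(216011081) / 16917120 +25 / 19224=0.00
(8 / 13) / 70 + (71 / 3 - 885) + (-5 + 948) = 111487 / 1365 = 81.68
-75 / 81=-25 / 27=-0.93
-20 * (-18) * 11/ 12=330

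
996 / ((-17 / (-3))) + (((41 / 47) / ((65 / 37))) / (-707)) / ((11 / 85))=14197781623 / 80779699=175.76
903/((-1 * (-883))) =903/883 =1.02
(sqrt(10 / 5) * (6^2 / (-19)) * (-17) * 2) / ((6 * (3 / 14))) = 952 * sqrt(2) / 19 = 70.86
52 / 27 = 1.93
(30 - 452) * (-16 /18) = 3376 /9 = 375.11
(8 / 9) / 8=1 / 9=0.11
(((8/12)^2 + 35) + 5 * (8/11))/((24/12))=3869/198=19.54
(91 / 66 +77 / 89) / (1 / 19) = 42.64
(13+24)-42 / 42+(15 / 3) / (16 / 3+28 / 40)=6666 / 181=36.83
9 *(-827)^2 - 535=6154826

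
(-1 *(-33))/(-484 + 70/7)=-11/158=-0.07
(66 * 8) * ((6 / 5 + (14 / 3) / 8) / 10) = 2354 / 25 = 94.16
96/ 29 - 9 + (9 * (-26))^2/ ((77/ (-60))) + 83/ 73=-6955849246/ 163009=-42671.57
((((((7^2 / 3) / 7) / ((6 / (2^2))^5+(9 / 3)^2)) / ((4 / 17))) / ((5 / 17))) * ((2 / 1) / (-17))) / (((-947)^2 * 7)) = -272 / 7143083685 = -0.00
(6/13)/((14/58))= 174/91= 1.91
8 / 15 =0.53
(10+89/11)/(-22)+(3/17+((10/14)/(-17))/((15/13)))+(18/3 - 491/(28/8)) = -11660423/86394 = -134.97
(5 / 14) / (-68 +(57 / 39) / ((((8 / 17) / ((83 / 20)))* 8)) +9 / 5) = -41600 / 7523313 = -0.01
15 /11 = 1.36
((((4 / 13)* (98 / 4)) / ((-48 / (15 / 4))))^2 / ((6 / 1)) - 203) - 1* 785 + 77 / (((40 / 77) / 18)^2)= 2374155012433 / 25958400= 91459.99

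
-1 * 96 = -96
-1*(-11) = 11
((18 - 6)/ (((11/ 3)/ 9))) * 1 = 324/ 11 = 29.45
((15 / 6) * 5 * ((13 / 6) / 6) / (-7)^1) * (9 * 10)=-1625 / 28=-58.04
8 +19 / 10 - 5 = 49 / 10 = 4.90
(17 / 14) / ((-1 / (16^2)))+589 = 1947 / 7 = 278.14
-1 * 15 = -15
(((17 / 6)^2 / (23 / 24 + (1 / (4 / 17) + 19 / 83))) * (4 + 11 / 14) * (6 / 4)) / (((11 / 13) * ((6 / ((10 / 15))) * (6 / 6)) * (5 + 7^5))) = 20892677 / 252377809992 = 0.00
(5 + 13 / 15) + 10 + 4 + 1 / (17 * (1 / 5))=20.16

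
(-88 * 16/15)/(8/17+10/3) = -11968/485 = -24.68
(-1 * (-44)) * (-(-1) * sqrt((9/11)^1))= 12 * sqrt(11)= 39.80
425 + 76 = 501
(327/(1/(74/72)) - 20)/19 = 3793/228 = 16.64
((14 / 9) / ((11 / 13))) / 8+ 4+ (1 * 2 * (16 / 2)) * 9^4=41572171 / 396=104980.23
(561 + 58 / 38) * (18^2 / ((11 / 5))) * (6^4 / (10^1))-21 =2243962587 / 209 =10736663.10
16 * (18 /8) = 36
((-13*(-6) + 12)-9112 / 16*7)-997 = -9787 / 2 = -4893.50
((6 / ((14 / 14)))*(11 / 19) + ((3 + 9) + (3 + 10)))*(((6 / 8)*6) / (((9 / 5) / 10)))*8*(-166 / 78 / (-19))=8980600 / 14079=637.87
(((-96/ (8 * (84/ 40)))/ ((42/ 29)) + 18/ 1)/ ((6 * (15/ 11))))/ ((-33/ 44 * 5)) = -45452/ 99225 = -0.46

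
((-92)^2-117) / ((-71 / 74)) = -617678 / 71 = -8699.69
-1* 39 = -39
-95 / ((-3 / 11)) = 1045 / 3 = 348.33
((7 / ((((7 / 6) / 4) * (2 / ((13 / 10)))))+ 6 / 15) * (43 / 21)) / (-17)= -1.93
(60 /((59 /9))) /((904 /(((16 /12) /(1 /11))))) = 990 /6667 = 0.15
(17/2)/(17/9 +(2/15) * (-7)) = 765/86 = 8.90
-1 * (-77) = 77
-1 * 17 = -17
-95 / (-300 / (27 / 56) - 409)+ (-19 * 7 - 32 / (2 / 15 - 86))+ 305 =257703967 / 1494241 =172.46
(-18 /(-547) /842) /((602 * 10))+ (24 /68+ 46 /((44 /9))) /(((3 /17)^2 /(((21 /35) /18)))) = 717043365767 /68623223130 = 10.45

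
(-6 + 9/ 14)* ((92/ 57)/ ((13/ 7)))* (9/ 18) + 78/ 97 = -1.52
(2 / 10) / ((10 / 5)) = 0.10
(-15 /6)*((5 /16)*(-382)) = 4775 /16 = 298.44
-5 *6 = -30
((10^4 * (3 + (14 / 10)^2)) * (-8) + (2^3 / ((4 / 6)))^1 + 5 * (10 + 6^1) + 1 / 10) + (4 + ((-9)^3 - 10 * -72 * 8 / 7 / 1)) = -27762703 / 70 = -396610.04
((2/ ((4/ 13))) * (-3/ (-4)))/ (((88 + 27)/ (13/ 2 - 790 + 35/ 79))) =-4825197/ 145360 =-33.19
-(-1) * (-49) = -49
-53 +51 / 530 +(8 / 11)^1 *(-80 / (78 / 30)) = -5705577 / 75790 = -75.28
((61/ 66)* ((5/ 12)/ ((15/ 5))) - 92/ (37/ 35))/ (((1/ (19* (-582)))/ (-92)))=-323828010215/ 3663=-88405135.19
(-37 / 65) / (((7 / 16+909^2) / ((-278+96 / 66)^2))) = -421402176 / 7998404315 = -0.05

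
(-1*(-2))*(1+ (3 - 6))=-4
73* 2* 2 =292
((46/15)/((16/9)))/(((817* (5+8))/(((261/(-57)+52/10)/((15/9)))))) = 12213/201799000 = 0.00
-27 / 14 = -1.93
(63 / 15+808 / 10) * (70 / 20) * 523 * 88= 13692140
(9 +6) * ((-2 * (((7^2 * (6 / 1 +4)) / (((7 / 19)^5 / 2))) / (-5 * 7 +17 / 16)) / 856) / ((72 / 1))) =123804950 / 59785929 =2.07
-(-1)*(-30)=-30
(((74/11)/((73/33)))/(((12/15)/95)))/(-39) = -9.26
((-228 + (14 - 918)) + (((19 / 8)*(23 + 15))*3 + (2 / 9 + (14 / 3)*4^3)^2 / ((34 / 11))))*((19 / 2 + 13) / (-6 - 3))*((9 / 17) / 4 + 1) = -59463417475 / 749088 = -79381.08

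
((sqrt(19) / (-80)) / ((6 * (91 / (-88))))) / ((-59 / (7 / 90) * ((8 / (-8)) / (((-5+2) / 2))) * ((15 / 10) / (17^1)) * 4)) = -187 * sqrt(19) / 16567200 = -0.00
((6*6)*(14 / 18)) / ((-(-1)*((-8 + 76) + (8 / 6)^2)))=63 / 157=0.40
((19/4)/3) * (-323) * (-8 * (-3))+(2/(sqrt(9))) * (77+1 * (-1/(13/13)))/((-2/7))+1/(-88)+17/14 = -23007841/1848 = -12450.13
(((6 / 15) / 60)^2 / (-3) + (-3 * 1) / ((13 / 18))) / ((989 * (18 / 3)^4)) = -3645013 / 1124730360000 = -0.00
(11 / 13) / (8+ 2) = 11 / 130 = 0.08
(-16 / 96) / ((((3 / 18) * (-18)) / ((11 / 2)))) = 11 / 36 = 0.31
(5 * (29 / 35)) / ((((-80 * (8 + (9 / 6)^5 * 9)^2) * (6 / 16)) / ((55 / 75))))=-0.00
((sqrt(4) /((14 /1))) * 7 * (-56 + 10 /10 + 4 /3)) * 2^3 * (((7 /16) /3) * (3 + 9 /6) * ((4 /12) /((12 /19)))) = -21413 /144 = -148.70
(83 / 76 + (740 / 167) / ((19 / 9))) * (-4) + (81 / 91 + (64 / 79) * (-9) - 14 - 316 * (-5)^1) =1546.83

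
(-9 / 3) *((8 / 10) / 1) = -12 / 5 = -2.40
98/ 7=14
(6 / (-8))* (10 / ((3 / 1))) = -5 / 2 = -2.50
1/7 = 0.14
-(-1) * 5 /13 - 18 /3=-73 /13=-5.62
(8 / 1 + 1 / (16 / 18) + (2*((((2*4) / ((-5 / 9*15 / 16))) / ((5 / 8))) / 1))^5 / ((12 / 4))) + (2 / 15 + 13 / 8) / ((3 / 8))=-210119913861814658251 / 2197265625000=-95627907.46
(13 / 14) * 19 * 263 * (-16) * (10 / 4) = -1299220 / 7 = -185602.86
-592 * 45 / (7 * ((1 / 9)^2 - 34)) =2157840 / 19271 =111.97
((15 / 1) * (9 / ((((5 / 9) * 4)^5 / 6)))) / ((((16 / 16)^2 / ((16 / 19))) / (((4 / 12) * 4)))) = 1594323 / 95000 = 16.78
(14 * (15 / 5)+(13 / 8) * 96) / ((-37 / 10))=-1980 / 37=-53.51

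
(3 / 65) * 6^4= 3888 / 65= 59.82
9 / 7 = 1.29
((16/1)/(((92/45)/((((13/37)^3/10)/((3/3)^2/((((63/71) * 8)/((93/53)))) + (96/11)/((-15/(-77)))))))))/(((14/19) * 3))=796456440/2336446769519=0.00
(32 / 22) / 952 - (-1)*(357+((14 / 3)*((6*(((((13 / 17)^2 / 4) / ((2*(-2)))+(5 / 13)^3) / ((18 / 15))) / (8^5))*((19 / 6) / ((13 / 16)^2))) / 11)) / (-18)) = 978634159092931555 / 2741260425007104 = 357.00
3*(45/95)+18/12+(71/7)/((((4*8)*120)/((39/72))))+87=1102205057/12257280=89.92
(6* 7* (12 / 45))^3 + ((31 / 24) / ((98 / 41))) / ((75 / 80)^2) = 232441648 / 165375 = 1405.54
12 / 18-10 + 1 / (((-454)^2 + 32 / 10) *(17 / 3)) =-163521217 / 17520132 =-9.33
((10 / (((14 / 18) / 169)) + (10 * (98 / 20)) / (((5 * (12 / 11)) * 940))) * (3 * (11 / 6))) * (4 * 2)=9436325503 / 98700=95606.13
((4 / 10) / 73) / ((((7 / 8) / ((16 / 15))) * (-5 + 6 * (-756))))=-256 / 174033825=-0.00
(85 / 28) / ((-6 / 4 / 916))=-38930 / 21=-1853.81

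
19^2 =361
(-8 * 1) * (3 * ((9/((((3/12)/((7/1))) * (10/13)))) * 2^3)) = -314496/5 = -62899.20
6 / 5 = 1.20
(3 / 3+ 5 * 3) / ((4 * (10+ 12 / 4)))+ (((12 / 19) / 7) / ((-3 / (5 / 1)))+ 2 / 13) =538 / 1729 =0.31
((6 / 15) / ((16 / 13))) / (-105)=-13 / 4200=-0.00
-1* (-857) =857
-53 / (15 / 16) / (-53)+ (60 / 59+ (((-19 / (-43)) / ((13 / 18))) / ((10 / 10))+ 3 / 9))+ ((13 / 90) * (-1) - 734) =-2170163387 / 2968290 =-731.12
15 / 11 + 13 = 158 / 11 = 14.36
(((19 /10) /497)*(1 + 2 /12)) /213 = 0.00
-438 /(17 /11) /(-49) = 4818 /833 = 5.78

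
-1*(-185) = 185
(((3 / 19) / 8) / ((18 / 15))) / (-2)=-5 / 608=-0.01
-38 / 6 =-19 / 3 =-6.33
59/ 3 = 19.67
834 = 834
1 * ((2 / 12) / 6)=1 / 36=0.03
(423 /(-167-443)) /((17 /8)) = -1692 /5185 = -0.33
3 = 3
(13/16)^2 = 169/256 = 0.66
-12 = -12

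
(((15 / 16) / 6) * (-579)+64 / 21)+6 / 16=-58495 / 672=-87.05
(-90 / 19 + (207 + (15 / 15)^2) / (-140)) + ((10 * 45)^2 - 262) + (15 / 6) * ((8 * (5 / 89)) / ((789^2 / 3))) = 2483669491390736 / 12281301795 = 202231.78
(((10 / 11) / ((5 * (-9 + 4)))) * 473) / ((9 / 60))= -344 / 3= -114.67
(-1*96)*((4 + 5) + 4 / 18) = -2656 / 3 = -885.33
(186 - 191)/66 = -5/66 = -0.08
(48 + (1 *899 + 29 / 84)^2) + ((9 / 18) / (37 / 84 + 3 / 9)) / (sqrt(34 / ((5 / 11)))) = 21 *sqrt(1870) / 12155 + 5707385713 / 7056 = 808869.93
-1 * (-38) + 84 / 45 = 598 / 15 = 39.87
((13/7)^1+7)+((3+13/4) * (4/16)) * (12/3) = 423/28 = 15.11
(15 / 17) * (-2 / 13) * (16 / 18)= -80 / 663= -0.12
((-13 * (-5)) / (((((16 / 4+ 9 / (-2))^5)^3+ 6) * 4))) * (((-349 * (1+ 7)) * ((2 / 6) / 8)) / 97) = -185835520 / 57212637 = -3.25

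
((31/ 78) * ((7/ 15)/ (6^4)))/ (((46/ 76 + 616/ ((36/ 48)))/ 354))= 243257/ 3946686120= 0.00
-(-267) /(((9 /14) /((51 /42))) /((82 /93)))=124066 /279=444.68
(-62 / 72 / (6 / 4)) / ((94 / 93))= -961 / 1692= -0.57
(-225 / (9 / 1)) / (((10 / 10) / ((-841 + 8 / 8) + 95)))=18625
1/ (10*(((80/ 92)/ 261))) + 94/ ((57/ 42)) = 377257/ 3800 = 99.28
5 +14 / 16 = 47 / 8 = 5.88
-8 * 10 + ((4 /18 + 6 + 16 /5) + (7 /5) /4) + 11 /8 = -24787 /360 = -68.85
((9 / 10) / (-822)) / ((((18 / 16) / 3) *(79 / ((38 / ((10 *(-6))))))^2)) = -361 / 1923788250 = -0.00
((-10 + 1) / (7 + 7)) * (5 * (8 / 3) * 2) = -120 / 7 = -17.14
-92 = -92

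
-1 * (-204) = 204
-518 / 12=-259 / 6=-43.17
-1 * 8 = -8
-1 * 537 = -537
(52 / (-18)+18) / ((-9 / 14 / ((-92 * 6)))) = 350336 / 27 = 12975.41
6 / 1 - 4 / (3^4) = 482 / 81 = 5.95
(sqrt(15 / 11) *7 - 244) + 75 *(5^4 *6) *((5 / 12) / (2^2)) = 7 *sqrt(165) / 11 + 232423 / 8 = 29061.05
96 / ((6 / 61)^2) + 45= 29903 / 3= 9967.67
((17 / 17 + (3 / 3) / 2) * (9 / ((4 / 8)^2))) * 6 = 324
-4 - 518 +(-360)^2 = 129078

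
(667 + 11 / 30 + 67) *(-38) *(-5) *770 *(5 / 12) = 44765768.06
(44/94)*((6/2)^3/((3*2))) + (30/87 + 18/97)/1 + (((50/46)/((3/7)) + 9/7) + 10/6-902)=-57080967052/63857913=-893.87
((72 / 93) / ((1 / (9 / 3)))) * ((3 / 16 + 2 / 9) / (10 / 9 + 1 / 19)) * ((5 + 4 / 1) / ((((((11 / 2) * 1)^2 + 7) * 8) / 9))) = 817209 / 3676724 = 0.22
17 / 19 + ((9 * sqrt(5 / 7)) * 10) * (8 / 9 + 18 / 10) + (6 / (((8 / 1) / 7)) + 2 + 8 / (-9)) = 4963 / 684 + 242 * sqrt(35) / 7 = 211.78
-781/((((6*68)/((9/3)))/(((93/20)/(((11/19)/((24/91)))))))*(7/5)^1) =-376371/43316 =-8.69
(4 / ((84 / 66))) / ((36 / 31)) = 341 / 126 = 2.71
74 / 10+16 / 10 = 9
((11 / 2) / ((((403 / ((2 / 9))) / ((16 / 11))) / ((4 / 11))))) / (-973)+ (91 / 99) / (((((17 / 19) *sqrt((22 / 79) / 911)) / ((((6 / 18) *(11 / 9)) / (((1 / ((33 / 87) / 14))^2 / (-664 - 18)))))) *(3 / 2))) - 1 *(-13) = 504657089 / 38819781 - 926497 *sqrt(1583318) / 145915182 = 5.01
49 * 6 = 294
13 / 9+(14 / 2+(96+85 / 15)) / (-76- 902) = 4 / 3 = 1.33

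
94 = 94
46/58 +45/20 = 353/116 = 3.04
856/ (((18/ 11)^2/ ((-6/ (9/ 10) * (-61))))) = 31590680/ 243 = 130002.80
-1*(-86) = 86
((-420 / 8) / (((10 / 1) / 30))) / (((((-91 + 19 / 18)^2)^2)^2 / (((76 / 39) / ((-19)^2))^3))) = -4114118615040 / 711321031847360594825774915828743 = -0.00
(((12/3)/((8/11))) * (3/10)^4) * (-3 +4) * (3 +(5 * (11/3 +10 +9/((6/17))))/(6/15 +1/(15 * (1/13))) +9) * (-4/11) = -512811/190000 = -2.70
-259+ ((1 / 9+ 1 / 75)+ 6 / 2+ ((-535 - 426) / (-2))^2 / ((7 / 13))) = 2699686909 / 6300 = 428521.73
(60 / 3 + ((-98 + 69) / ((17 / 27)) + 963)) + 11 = 16115 / 17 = 947.94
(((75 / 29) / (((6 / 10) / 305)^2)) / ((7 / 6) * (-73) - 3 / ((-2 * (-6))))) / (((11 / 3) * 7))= -27907500 / 91553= -304.82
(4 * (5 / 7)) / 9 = 20 / 63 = 0.32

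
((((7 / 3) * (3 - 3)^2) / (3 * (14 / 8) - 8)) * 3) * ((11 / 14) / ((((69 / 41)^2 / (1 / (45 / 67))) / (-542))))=0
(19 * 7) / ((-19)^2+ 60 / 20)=19 / 52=0.37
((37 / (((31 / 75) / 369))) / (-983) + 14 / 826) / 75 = -60384052 / 134843025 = -0.45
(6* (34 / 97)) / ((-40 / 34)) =-867 / 485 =-1.79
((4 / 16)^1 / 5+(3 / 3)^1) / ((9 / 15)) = 7 / 4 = 1.75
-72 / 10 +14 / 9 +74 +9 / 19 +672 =633409 / 855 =740.83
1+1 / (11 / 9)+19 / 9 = 389 / 99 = 3.93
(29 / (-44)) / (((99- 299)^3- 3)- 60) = 29 / 352002772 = 0.00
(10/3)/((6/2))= 10/9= 1.11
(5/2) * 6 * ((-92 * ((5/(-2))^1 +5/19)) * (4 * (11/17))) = 151800/19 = 7989.47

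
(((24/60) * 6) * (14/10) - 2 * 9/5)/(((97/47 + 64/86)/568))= -6887568/141875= -48.55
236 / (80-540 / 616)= 36344 / 12185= 2.98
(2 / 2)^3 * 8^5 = 32768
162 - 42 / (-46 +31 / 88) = 218150 / 1339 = 162.92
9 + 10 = 19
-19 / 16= -1.19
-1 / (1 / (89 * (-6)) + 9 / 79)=-42186 / 4727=-8.92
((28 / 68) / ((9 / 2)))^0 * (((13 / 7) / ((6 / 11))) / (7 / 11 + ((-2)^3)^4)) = 1573 / 1892646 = 0.00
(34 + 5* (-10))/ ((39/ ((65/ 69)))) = -80/ 207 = -0.39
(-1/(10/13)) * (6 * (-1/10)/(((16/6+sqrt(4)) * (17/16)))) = 468/2975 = 0.16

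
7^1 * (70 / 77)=70 / 11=6.36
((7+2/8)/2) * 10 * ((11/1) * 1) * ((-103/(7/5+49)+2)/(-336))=0.05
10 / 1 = 10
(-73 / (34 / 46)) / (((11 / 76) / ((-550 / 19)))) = 335800 / 17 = 19752.94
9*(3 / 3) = 9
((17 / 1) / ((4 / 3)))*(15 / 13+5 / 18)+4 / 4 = 6007 / 312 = 19.25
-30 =-30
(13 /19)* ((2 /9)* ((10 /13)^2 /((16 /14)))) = 175 /2223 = 0.08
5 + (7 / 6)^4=8881 / 1296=6.85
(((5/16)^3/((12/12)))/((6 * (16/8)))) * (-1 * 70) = -0.18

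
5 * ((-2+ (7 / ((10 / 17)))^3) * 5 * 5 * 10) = 8415795 / 4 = 2103948.75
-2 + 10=8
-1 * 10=-10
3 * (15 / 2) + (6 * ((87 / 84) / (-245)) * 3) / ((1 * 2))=154089 / 6860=22.46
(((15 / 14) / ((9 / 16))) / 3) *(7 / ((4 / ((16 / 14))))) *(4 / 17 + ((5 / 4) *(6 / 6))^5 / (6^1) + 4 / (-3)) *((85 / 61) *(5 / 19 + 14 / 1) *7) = -104.13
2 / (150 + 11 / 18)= 36 / 2711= 0.01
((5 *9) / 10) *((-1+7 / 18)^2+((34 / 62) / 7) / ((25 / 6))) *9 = 689473 / 43400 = 15.89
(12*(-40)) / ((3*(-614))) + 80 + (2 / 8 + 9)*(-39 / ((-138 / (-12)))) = 690439 / 14122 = 48.89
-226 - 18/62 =-7015/31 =-226.29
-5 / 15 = -1 / 3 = -0.33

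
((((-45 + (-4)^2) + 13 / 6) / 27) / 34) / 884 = -161 / 4869072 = -0.00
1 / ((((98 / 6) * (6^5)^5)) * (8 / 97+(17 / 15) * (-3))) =-485 / 747157446189229195395072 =-0.00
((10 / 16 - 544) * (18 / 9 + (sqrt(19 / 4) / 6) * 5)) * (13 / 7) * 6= -24219 / 2 - 40365 * sqrt(19) / 16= -23106.18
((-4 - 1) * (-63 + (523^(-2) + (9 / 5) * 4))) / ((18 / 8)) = 305258344 / 2461761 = 124.00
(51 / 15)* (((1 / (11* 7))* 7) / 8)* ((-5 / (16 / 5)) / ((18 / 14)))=-595 / 12672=-0.05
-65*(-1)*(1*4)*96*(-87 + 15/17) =-2149496.47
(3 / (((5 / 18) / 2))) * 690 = 14904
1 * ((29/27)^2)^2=707281/531441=1.33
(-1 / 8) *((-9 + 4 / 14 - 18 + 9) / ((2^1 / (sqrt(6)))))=31 *sqrt(6) / 28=2.71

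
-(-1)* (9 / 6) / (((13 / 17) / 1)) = 1.96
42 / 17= 2.47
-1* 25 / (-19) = 25 / 19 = 1.32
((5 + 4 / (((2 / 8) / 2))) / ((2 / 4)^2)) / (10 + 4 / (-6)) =111 / 7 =15.86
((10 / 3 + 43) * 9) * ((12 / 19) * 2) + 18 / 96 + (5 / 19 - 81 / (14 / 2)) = 57749 / 112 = 515.62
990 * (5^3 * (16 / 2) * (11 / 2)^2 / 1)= 29947500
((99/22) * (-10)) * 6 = -270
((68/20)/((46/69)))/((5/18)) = 459/25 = 18.36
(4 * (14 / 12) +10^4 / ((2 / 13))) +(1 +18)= 195071 / 3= 65023.67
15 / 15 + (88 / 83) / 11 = 91 / 83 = 1.10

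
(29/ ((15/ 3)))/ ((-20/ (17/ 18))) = -493/ 1800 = -0.27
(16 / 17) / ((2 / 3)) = 24 / 17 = 1.41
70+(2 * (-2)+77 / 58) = 3905 / 58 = 67.33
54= 54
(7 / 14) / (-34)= -1 / 68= -0.01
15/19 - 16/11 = -139/209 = -0.67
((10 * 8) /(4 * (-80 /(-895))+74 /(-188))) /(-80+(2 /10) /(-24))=161529600 /5827807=27.72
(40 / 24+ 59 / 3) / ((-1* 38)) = -32 / 57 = -0.56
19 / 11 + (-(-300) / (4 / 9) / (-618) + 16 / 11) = 4735 / 2266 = 2.09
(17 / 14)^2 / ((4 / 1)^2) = 289 / 3136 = 0.09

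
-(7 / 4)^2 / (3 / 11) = -539 / 48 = -11.23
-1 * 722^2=-521284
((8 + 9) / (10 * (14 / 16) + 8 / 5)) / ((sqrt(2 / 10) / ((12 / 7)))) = 1360 * sqrt(5) / 483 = 6.30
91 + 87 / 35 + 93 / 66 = 73069 / 770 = 94.89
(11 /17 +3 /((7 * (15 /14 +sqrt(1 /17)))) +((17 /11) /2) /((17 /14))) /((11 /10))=11570700 /7464853 - 840 * sqrt(17) /39919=1.46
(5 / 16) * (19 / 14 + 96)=6815 / 224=30.42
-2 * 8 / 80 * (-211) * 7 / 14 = 211 / 10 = 21.10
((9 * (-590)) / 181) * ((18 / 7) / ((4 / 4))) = -95580 / 1267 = -75.44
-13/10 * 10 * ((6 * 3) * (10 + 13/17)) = -42822/17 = -2518.94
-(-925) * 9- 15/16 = 133185/16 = 8324.06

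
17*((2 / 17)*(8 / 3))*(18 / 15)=32 / 5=6.40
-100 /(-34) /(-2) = -25 /17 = -1.47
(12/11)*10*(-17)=-2040/11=-185.45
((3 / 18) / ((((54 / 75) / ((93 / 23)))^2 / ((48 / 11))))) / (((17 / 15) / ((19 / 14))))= 57059375 / 2077383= 27.47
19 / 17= 1.12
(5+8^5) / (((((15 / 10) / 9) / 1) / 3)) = 589914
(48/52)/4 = 3/13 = 0.23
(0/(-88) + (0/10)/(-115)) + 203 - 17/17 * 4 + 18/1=217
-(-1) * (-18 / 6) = -3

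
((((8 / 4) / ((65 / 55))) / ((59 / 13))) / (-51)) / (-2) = 11 / 3009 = 0.00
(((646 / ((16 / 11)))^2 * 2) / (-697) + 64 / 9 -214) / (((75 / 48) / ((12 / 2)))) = -9126137 / 3075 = -2967.85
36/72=1/2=0.50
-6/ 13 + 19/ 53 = -71/ 689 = -0.10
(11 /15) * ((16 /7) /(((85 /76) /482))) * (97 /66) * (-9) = -28426432 /2975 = -9555.10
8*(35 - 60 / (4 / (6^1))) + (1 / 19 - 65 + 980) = 9026 / 19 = 475.05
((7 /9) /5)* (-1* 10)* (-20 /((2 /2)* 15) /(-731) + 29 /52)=-446635 /513162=-0.87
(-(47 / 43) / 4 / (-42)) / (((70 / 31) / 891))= 432729 / 168560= 2.57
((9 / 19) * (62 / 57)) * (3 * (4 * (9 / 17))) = 20088 / 6137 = 3.27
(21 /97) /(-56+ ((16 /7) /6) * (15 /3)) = -441 /110192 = -0.00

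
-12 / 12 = -1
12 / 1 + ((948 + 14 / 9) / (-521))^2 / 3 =864556072 / 65960163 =13.11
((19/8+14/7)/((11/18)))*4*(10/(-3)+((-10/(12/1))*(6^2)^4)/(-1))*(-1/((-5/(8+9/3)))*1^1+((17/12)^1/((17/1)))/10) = 354054575/4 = 88513643.75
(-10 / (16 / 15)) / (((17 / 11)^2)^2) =-1.64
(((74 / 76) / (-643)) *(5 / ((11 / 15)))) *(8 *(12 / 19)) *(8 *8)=-8524800 / 2553353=-3.34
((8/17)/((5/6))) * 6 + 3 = 543/85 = 6.39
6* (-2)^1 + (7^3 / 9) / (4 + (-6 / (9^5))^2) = -2.47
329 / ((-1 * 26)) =-329 / 26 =-12.65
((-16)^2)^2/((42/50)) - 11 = 1638169/21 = 78008.05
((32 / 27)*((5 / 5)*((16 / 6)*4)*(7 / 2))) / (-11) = -3584 / 891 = -4.02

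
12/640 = 3/160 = 0.02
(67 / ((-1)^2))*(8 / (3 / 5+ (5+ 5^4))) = 2680 / 3153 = 0.85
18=18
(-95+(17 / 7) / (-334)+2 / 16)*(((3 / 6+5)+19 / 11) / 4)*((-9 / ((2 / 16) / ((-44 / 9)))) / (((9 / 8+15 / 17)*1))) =-3197969756 / 106379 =-30062.04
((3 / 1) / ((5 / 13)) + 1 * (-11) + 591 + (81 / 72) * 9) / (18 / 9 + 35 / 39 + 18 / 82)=38243283 / 199360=191.83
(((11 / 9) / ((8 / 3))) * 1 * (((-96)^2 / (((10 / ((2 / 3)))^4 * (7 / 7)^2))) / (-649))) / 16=-8 / 995625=-0.00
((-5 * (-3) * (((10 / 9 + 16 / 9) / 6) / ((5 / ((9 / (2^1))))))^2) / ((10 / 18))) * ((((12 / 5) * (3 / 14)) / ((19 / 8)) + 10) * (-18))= -15500511 / 16625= -932.36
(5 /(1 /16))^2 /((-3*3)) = -6400 /9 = -711.11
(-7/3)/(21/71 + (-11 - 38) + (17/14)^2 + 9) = 97412/1596015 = 0.06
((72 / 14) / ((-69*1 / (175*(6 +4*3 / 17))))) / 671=-34200 / 262361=-0.13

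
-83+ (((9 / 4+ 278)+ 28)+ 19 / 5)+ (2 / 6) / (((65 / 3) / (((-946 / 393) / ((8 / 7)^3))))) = 1497714817 / 6539520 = 229.03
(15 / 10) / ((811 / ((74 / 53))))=111 / 42983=0.00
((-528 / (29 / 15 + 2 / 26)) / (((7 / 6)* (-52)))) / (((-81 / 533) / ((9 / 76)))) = -87945 / 26068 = -3.37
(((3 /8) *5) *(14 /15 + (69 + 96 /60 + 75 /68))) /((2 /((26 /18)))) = 963157 /9792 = 98.36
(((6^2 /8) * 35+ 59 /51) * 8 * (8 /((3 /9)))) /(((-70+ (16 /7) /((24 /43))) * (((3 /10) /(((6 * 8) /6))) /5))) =-181249600 /2941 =-61628.56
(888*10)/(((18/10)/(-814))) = -12047200/3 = -4015733.33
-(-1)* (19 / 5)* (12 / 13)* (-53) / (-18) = 10.33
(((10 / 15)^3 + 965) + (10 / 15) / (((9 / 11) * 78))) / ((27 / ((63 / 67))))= 7115276 / 211653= 33.62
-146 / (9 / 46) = -746.22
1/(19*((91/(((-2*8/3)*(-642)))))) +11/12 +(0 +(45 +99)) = 3047819/20748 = 146.90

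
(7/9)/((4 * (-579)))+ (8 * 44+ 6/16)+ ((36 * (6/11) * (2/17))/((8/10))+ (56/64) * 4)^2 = 573169140817/1457787672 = 393.18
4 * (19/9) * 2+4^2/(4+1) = 904/45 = 20.09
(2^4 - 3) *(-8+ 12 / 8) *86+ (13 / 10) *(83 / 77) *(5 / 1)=-7259.99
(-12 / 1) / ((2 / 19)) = -114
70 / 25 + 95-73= 24.80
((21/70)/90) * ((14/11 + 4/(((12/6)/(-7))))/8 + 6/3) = 3/2200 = 0.00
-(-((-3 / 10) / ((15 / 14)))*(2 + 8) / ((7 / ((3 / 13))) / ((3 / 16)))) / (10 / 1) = -0.00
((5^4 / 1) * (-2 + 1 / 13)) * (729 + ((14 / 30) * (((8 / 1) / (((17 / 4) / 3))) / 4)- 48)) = -13928125 / 17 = -819301.47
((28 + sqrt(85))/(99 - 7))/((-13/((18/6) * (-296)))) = 222 * sqrt(85)/299 + 6216/299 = 27.63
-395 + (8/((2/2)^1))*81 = 253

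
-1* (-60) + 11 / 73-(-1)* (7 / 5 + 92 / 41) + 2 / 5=960672 / 14965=64.19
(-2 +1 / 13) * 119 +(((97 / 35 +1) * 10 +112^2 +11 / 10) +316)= 12669.97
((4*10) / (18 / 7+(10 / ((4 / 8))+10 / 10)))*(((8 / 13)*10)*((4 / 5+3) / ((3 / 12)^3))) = 1089536 / 429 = 2539.71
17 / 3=5.67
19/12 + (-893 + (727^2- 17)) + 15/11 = 69646097/132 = 527621.95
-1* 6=-6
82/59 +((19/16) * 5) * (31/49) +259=264.15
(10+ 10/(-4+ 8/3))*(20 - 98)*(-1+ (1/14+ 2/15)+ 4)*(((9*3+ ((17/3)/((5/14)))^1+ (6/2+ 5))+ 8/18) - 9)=-1189864/45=-26441.42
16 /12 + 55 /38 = 317 /114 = 2.78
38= 38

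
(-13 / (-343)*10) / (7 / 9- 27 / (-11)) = 1287 / 10976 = 0.12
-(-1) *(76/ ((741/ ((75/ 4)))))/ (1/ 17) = 425/ 13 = 32.69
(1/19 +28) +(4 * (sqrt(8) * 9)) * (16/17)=533/19 +1152 * sqrt(2)/17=123.89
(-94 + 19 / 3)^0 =1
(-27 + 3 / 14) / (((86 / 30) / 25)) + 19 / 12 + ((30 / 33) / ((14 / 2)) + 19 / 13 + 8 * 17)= -48770269 / 516516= -94.42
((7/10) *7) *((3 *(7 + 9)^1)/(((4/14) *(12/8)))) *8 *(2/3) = 43904/15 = 2926.93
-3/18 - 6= -37/6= -6.17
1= 1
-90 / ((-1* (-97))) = -90 / 97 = -0.93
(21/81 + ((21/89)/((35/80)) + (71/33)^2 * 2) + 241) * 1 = 72997976/290763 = 251.06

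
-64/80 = -4/5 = -0.80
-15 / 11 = -1.36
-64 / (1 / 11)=-704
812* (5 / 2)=2030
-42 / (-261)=14 / 87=0.16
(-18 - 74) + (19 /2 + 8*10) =-5 /2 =-2.50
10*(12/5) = 24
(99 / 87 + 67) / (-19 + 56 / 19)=-37544 / 8845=-4.24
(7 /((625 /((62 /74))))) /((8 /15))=651 /37000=0.02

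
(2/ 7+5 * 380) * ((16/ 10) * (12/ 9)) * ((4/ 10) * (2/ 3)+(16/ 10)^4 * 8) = 213624.41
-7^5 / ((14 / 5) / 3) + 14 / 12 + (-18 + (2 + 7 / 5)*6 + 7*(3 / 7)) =-270014 / 15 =-18000.93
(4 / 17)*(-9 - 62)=-284 / 17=-16.71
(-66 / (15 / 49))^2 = 1162084 / 25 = 46483.36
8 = 8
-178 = -178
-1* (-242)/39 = 242/39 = 6.21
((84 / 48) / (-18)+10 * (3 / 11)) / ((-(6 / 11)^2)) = -22913 / 2592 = -8.84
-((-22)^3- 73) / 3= 10721 / 3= 3573.67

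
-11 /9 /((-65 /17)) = 187 /585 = 0.32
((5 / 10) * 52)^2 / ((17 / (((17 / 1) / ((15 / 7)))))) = 4732 / 15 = 315.47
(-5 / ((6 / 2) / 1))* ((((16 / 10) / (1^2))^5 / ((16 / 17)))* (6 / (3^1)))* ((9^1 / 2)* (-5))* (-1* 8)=-835584 / 125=-6684.67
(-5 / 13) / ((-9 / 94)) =470 / 117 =4.02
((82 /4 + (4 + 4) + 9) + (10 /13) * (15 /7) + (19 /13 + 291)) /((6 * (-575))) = -60353 /627900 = -0.10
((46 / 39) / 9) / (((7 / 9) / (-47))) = -2162 / 273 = -7.92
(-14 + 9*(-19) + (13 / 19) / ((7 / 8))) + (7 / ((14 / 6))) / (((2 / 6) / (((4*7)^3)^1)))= 26252043 / 133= 197383.78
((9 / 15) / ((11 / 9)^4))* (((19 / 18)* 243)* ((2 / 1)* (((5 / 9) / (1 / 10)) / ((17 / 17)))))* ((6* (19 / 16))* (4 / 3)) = 106583445 / 14641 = 7279.79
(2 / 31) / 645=2 / 19995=0.00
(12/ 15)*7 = 28/ 5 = 5.60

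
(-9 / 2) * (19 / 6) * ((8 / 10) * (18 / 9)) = -114 / 5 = -22.80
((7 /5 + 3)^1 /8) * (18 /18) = 0.55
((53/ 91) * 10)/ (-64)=-265/ 2912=-0.09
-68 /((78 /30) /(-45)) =15300 /13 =1176.92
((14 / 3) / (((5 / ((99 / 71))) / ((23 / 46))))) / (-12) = -77 / 1420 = -0.05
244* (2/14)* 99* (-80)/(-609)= 644160/1421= 453.31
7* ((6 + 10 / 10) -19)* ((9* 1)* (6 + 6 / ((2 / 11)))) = -29484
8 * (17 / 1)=136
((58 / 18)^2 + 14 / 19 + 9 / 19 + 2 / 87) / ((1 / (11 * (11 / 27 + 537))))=68669.13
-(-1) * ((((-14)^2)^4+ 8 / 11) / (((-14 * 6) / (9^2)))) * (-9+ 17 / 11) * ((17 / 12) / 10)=12729234035169 / 8470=1502861161.18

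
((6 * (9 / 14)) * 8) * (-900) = -194400 / 7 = -27771.43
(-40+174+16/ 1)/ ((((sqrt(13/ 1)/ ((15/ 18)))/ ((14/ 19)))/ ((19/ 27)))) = 1750*sqrt(13)/ 351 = 17.98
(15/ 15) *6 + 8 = 14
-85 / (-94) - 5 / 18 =265 / 423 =0.63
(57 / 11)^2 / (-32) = -3249 / 3872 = -0.84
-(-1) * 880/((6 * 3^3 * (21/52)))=22880/1701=13.45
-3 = -3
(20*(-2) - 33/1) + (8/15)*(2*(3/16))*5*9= -64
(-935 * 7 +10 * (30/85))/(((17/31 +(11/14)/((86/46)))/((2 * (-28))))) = 116217231760/307309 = 378177.12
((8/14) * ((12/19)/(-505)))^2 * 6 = 13824/4511137225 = 0.00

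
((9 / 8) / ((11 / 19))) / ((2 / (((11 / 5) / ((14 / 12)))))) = 513 / 280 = 1.83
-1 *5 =-5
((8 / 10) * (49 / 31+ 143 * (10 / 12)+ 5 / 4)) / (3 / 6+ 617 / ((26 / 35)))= 589979 / 5023860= 0.12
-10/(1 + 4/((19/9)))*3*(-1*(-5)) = -51.82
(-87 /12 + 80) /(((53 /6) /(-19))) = -16587 /106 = -156.48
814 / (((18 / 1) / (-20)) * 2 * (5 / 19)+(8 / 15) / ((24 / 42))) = 231990 / 131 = 1770.92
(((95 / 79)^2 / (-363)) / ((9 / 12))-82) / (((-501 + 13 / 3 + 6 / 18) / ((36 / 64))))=836017377 / 8995477832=0.09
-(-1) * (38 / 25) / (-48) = -19 / 600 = -0.03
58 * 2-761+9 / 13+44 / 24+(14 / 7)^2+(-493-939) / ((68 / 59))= -2494133 / 1326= -1880.94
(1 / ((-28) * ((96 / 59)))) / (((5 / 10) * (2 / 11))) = -649 / 2688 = -0.24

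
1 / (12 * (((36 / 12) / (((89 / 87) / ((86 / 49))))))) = 4361 / 269352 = 0.02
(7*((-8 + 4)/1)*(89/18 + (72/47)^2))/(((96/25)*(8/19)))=-963960725/7634304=-126.27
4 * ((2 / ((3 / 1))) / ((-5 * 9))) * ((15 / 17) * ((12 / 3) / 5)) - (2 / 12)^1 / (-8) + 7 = 6.98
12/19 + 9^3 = 13863/19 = 729.63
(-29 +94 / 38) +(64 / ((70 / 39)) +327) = 223527 / 665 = 336.13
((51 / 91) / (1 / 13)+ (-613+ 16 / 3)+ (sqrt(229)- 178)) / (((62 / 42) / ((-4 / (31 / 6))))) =400.29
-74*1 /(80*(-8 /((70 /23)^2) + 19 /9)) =-81585 /110024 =-0.74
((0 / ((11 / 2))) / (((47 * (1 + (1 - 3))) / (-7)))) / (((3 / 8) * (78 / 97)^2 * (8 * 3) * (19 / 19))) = 0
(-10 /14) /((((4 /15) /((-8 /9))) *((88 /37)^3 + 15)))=2532650 /30266607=0.08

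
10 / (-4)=-5 / 2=-2.50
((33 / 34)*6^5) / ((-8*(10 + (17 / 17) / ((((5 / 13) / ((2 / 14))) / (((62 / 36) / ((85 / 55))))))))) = -10103940 / 111533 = -90.59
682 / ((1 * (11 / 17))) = 1054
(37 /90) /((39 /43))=1591 /3510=0.45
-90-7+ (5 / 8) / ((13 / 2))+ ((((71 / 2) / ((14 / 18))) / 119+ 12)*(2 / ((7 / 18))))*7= 15113129 / 43316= 348.90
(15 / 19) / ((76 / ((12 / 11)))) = 0.01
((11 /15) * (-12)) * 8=-352 /5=-70.40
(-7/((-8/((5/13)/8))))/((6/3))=35/1664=0.02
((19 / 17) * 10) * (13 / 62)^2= 16055 / 32674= 0.49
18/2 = 9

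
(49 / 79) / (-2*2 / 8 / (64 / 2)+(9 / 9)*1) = 448 / 711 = 0.63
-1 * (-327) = 327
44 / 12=11 / 3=3.67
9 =9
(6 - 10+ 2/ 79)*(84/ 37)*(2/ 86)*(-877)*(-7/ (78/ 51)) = -1376339244/ 1633957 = -842.34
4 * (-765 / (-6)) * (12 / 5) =1224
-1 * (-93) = 93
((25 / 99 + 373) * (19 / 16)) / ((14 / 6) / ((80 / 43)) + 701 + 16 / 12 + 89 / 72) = 3510440 / 5582203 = 0.63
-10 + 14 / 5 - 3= -51 / 5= -10.20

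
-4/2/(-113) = 2/113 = 0.02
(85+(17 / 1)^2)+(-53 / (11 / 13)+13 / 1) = 3568 / 11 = 324.36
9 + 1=10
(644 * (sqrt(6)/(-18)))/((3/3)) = -87.64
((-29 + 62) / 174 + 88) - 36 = 3027 / 58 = 52.19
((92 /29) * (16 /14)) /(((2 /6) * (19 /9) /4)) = 79488 /3857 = 20.61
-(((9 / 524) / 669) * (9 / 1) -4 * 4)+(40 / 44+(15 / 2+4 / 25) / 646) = 87813268747 / 5189689450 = 16.92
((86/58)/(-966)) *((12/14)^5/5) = -55728/392359415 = -0.00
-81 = -81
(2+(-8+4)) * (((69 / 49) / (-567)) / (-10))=-23 / 46305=-0.00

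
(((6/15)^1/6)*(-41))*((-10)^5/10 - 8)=136776/5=27355.20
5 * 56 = 280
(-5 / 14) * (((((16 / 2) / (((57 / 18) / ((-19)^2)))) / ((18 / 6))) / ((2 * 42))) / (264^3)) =-95 / 1352381184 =-0.00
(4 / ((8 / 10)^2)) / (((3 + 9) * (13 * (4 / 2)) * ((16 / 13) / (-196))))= -1225 / 384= -3.19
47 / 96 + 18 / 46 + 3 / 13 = 31909 / 28704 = 1.11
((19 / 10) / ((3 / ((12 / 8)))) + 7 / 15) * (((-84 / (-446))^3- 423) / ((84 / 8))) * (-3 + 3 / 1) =0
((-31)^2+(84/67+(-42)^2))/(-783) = -182659/52461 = -3.48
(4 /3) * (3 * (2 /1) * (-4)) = -32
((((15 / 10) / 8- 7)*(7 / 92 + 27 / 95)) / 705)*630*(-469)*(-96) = -215781741 / 2185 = -98755.95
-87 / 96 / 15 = -29 / 480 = -0.06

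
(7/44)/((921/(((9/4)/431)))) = 21/23287792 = 0.00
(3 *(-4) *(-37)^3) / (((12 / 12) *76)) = 151959 / 19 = 7997.84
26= 26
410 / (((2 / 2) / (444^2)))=80825760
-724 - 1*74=-798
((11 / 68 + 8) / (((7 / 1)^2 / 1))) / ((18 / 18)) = 0.17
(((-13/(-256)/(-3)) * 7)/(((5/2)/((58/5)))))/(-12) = 2639/57600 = 0.05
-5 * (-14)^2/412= -245/103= -2.38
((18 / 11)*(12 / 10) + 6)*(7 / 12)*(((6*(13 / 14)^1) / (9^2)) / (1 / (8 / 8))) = 0.32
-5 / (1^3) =-5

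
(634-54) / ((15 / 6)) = 232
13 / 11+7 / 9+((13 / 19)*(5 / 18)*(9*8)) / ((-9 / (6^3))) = -614074 / 1881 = -326.46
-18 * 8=-144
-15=-15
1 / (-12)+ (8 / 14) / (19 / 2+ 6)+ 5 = 12899 / 2604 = 4.95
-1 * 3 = -3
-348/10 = -174/5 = -34.80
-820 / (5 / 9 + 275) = -369 / 124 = -2.98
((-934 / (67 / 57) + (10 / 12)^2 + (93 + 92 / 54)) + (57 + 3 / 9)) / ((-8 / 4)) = 4644539 / 14472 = 320.93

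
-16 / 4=-4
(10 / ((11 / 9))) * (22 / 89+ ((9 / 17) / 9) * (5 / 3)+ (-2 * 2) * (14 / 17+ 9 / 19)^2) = -5336474070 / 102138091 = -52.25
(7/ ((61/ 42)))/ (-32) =-147/ 976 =-0.15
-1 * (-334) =334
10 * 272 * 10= 27200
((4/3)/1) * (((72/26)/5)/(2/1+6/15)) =4/13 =0.31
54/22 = 27/11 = 2.45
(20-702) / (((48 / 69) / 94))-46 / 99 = -36493663 / 396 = -92155.71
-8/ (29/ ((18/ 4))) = -36/ 29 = -1.24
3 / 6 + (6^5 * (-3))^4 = 592297667290202113 / 2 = 296148833645101056.50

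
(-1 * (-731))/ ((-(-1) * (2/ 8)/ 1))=2924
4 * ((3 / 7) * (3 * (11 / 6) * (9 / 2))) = 297 / 7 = 42.43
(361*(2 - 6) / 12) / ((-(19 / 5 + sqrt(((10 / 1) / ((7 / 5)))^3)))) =-11763185 / 9003531 + 15793750*sqrt(14) / 9003531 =5.26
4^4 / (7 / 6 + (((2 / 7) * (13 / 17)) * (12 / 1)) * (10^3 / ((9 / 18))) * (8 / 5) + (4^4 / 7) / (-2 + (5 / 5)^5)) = 182784 / 5965121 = 0.03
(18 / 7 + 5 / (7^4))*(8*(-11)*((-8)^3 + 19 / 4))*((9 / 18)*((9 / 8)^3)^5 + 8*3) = 37328860983431475283155 / 12068239626469376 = 3093148.81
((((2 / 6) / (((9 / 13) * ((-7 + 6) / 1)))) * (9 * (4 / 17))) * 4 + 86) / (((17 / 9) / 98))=1228332 / 289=4250.28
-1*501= -501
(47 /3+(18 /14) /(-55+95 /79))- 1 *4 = 1039117 /89250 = 11.64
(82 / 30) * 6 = 82 / 5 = 16.40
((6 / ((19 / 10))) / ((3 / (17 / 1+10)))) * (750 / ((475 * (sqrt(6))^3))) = 3.05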